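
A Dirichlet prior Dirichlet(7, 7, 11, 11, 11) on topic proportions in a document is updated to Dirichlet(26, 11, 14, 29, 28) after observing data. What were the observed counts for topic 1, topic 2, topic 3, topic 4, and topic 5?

counts (19, 4, 3, 18, 17)

For a Dirichlet(α) prior with multinomial counts c, the posterior is Dirichlet(α + c) componentwise.
Counts are posterior − prior componentwise: 26−7=19, 11−7=4, 14−11=3, 29−11=18, 28−11=17.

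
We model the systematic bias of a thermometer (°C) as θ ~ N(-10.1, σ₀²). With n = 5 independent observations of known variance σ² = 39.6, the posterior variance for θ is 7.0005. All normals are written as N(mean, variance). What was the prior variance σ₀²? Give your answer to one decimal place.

Posterior precision equals prior precision plus data precision: 1/σ_n² = 1/σ₀² + n/σ².
So 1/σ₀² = 1/7.0005 − 5/39.6 = 0.142847 − 0.126263 = 0.016584.
Hence σ₀² = 1/0.016584 ≈ 60.3.

σ₀² = 60.3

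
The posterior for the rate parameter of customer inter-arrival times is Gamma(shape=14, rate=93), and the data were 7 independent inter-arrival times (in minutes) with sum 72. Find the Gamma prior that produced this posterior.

Gamma–exponential conjugacy: posterior shape = α + n, posterior rate = β + Σtᵢ.
So α = 14 − 7 = 7 and β = 93 − 72 = 21.

Gamma(shape=7, rate=21)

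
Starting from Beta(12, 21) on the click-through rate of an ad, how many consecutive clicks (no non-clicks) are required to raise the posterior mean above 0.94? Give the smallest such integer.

k = 318

After k clicks and 0 non-clicks the posterior is Beta(12+k, 21), with mean (12+k)/(12+21+k).
Set (12+k)/(33+k) > 0.94 and solve: k > (0.94·33 − 12)/(1 − 0.94) = 317.000.
The smallest integer exceeding 317.000 is 318.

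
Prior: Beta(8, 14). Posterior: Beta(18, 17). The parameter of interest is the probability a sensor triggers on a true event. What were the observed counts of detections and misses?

10 detections and 3 misses

Beta is conjugate to the binomial likelihood: posterior = Beta(a+s, b+f).
Match parameters: s=18−8=10, f=17−14=3.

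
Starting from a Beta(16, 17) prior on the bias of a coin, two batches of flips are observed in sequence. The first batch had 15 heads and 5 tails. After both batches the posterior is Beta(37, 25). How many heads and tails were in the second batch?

Because Beta–binomial updating is additive in the counts, the combined data contributed (α_post−α_prior, β_post−β_prior) successes and failures.
Total across both batches: 37−16=21 heads, 25−17=8 tails.
Subtract the first batch: 21−15=6 heads and 8−5=3 tails.

6 heads and 3 tails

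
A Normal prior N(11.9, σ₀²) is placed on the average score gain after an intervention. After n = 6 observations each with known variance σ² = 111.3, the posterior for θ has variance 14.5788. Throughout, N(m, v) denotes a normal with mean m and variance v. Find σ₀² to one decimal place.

σ₀² = 68.1

Posterior precision equals prior precision plus data precision: 1/σ_n² = 1/σ₀² + n/σ².
So 1/σ₀² = 1/14.5788 − 6/111.3 = 0.068593 − 0.053908 = 0.014685.
Hence σ₀² = 1/0.014685 ≈ 68.1.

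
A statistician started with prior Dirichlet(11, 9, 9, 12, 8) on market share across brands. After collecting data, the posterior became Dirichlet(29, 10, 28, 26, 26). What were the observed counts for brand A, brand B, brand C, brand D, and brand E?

For a Dirichlet(α) prior with multinomial counts c, the posterior is Dirichlet(α + c) componentwise.
Counts are posterior − prior componentwise: 29−11=18, 10−9=1, 28−9=19, 26−12=14, 26−8=18.

counts (18, 1, 19, 14, 18)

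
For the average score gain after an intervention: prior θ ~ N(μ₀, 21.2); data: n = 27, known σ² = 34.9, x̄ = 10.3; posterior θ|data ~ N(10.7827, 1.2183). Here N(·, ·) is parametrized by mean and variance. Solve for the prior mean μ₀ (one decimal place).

μ₀ = 18.7

The posterior mean is a precision-weighted average: μ_n = (τ₀μ₀ + τ_data·x̄)/(τ₀+τ_data), with τ₀=1/σ₀² and τ_data=n/σ².
Here τ₀ = 1/21.2 = 0.047170 and τ_data = 27/34.9 = 0.773639, so τ_n = 0.820809.
Rearranging for μ₀: μ₀ = (μ_n·τ_n − τ_data·x̄)/τ₀ = (10.7827·0.820809 − 0.773639·10.3) / 0.047170 = 0.882056/0.047170 ≈ 18.7.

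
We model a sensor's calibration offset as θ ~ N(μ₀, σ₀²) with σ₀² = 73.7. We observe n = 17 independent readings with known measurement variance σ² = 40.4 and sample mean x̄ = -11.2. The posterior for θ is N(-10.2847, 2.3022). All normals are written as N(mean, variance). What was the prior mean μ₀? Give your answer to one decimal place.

With known observation variance, the Normal–Normal posterior has precision τ_n = τ₀ + n/σ² and mean μ_n = (τ₀μ₀ + (n/σ²)x̄)/τ_n.
Here τ₀ = 1/73.7 = 0.013569 and τ_data = 17/40.4 = 0.420792, so τ_n = 0.434361.
Rearranging for μ₀: μ₀ = (μ_n·τ_n − τ_data·x̄)/τ₀ = (-10.2847·0.434361 − 0.420792·-11.2) / 0.013569 = 0.245598/0.013569 ≈ 18.1.

μ₀ = 18.1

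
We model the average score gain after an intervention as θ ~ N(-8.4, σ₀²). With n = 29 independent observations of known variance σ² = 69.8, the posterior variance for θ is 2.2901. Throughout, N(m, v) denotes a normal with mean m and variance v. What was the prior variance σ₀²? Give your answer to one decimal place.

σ₀² = 47.2

For the Normal–Normal model with known σ², precisions add: τ_n = τ₀ + n/σ².
So 1/σ₀² = 1/2.2901 − 29/69.8 = 0.436662 − 0.415473 = 0.021189.
Hence σ₀² = 1/0.021189 ≈ 47.2.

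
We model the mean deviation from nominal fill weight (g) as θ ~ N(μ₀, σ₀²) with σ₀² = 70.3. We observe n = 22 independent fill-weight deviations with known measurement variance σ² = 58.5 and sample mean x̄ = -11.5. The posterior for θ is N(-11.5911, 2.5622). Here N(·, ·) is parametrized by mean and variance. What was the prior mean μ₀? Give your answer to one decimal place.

μ₀ = -14.0

The posterior mean is a precision-weighted average: μ_n = (τ₀μ₀ + τ_data·x̄)/(τ₀+τ_data), with τ₀=1/σ₀² and τ_data=n/σ².
Here τ₀ = 1/70.3 = 0.014225 and τ_data = 22/58.5 = 0.376068, so τ_n = 0.390293.
Rearranging for μ₀: μ₀ = (μ_n·τ_n − τ_data·x̄)/τ₀ = (-11.5911·0.390293 − 0.376068·-11.5) / 0.014225 = -0.199143/0.014225 ≈ -14.0.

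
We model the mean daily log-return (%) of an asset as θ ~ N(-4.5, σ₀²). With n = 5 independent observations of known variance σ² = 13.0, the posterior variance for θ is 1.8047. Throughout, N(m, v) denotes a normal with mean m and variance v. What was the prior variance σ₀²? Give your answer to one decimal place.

For the Normal–Normal model with known σ², precisions add: τ_n = τ₀ + n/σ².
So 1/σ₀² = 1/1.8047 − 5/13.0 = 0.554109 − 0.384615 = 0.169494.
Hence σ₀² = 1/0.169494 ≈ 5.9.

σ₀² = 5.9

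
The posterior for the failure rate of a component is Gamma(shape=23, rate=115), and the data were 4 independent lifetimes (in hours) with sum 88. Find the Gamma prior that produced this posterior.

Gamma(shape=19, rate=27)

Gamma–exponential conjugacy: posterior shape = α + n, posterior rate = β + Σtᵢ.
So α = 23 − 4 = 19 and β = 115 − 88 = 27.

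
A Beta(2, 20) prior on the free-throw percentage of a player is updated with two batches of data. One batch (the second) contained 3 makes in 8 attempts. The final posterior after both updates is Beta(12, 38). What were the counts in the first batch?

7 makes and 13 misses

Because Beta–binomial updating is additive in the counts, the combined data contributed (α_post−α_prior, β_post−β_prior) successes and failures.
Total across both batches: 12−2=10 makes, 38−20=18 misses.
Subtract the second batch: 10−3=7 makes and 18−5=13 misses.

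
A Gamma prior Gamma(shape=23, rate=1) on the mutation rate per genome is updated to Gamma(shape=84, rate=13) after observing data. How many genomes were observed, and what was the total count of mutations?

A Gamma(α, β) prior (rate parametrization) on a Poisson rate with n observations summing to S gives posterior Gamma(α+S, β+n).
Matching: Σxᵢ = 84 − 23 = 61 and n = 13 − 1 = 12.

n = 12 genomes with total 61 mutations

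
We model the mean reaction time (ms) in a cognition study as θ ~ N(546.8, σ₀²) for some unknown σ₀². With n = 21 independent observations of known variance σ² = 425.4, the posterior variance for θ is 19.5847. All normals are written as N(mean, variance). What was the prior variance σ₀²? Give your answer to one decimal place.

Posterior precision equals prior precision plus data precision: 1/σ_n² = 1/σ₀² + n/σ².
So 1/σ₀² = 1/19.5847 − 21/425.4 = 0.051060 − 0.049365 = 0.001695.
Hence σ₀² = 1/0.001695 ≈ 590.0.

σ₀² = 590.0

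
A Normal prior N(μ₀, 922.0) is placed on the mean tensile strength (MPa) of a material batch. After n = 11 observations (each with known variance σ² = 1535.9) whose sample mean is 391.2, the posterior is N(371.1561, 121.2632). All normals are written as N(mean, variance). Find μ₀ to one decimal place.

μ₀ = 238.8

With known observation variance, the Normal–Normal posterior has precision τ_n = τ₀ + n/σ² and mean μ_n = (τ₀μ₀ + (n/σ²)x̄)/τ_n.
Here τ₀ = 1/922.0 = 0.001085 and τ_data = 11/1535.9 = 0.007162, so τ_n = 0.008247.
Rearranging for μ₀: μ₀ = (μ_n·τ_n − τ_data·x̄)/τ₀ = (371.1561·0.008247 − 0.007162·391.2) / 0.001085 = 0.259150/0.001085 ≈ 238.8.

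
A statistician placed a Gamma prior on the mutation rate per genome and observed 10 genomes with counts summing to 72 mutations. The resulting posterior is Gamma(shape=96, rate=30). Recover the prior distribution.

Gamma–Poisson conjugacy: posterior shape = α + Σxᵢ, posterior rate = β + n.
So α = 96 − 72 = 24 and β = 30 − 10 = 20.

Gamma(shape=24, rate=20)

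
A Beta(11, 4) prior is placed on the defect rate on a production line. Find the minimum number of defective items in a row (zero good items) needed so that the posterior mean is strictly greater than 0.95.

After k defective items and 0 good items the posterior is Beta(11+k, 4), with mean (11+k)/(11+4+k).
Set (11+k)/(15+k) > 0.95 and solve: k > (0.95·15 − 11)/(1 − 0.95) = 65.000.
The smallest integer exceeding 65.000 is 66, and checking k=66: (77)/(81) = 0.9506 > 0.95.

k = 66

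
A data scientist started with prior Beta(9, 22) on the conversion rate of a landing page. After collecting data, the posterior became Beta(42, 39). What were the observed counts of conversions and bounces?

33 conversions and 17 bounces

Beta is conjugate to the binomial likelihood: posterior = Beta(α+s, β+f).
So s = 42 − 9 = 33 and f = 39 − 22 = 17.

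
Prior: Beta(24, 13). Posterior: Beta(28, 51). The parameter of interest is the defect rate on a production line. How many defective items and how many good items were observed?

A Beta(a, b) prior with s successes and f failures in binomial data gives a Beta(a+s, b+f) posterior.
So s = 28 − 24 = 4 and f = 51 − 13 = 38.

4 defective items and 38 good items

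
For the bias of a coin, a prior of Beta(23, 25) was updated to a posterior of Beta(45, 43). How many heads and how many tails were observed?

A Beta(α, β) prior with s successes and f failures in binomial data gives a Beta(α+s, β+f) posterior.
Match parameters: s=45−23=22, f=43−25=18.

22 heads and 18 tails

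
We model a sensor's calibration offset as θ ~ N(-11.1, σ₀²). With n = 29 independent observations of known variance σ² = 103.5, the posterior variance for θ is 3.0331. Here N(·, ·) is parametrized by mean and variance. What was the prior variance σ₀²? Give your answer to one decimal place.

Posterior precision equals prior precision plus data precision: 1/σ_n² = 1/σ₀² + n/σ².
So 1/σ₀² = 1/3.0331 − 29/103.5 = 0.329696 − 0.280193 = 0.049503.
Hence σ₀² = 1/0.049503 ≈ 20.2.

σ₀² = 20.2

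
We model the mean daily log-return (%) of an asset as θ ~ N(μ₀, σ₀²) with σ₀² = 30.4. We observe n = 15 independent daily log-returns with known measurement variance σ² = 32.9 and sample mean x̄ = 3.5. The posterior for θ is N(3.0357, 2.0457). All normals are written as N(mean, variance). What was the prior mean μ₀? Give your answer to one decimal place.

μ₀ = -3.4

The posterior mean is a precision-weighted average: μ_n = (τ₀μ₀ + τ_data·x̄)/(τ₀+τ_data), with τ₀=1/σ₀² and τ_data=n/σ².
Here τ₀ = 1/30.4 = 0.032895 and τ_data = 15/32.9 = 0.455927, so τ_n = 0.488822.
Rearranging for μ₀: μ₀ = (μ_n·τ_n − τ_data·x̄)/τ₀ = (3.0357·0.488822 − 0.455927·3.5) / 0.032895 = -0.111828/0.032895 ≈ -3.4.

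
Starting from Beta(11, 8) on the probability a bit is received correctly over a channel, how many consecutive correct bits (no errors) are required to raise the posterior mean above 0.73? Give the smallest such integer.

k = 11

After k correct bits and 0 errors the posterior is Beta(11+k, 8), with mean (11+k)/(11+8+k).
Set (11+k)/(19+k) > 0.73 and solve: k > (0.73·19 − 11)/(1 − 0.73) = 10.630.
The smallest integer exceeding 10.630 is 11.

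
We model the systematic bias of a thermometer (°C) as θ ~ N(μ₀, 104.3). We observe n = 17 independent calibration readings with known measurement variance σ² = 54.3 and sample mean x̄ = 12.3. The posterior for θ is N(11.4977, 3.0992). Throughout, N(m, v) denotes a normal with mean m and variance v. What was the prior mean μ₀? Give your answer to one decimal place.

μ₀ = -14.7

The posterior mean is a precision-weighted average: μ_n = (τ₀μ₀ + τ_data·x̄)/(τ₀+τ_data), with τ₀=1/σ₀² and τ_data=n/σ².
Here τ₀ = 1/104.3 = 0.009588 and τ_data = 17/54.3 = 0.313076, so τ_n = 0.322664.
Rearranging for μ₀: μ₀ = (μ_n·τ_n − τ_data·x̄)/τ₀ = (11.4977·0.322664 − 0.313076·12.3) / 0.009588 = -0.140941/0.009588 ≈ -14.7.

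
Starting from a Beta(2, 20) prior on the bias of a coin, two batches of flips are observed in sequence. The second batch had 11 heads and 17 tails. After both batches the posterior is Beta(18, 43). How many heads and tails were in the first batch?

Because Beta–binomial updating is additive in the counts, the combined data contributed (α_post−α_prior, β_post−β_prior) successes and failures.
Total across both batches: 18−2=16 heads, 43−20=23 tails.
Subtract the second batch: 16−11=5 heads and 23−17=6 tails.

5 heads and 6 tails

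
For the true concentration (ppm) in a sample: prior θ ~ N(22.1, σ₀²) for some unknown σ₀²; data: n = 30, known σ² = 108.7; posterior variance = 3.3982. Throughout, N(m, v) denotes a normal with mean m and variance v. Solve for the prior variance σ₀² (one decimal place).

For the Normal–Normal model with known σ², precisions add: τ_n = τ₀ + n/σ².
So 1/σ₀² = 1/3.3982 − 30/108.7 = 0.294273 − 0.275989 = 0.018284.
Hence σ₀² = 1/0.018284 ≈ 54.7.

σ₀² = 54.7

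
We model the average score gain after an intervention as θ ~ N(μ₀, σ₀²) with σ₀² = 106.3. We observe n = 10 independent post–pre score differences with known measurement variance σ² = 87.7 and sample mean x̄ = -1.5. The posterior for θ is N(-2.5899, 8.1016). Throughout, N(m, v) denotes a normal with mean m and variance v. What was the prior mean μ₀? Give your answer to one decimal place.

With known observation variance, the Normal–Normal posterior has precision τ_n = τ₀ + n/σ² and mean μ_n = (τ₀μ₀ + (n/σ²)x̄)/τ_n.
Here τ₀ = 1/106.3 = 0.009407 and τ_data = 10/87.7 = 0.114025, so τ_n = 0.123432.
Rearranging for μ₀: μ₀ = (μ_n·τ_n − τ_data·x̄)/τ₀ = (-2.5899·0.123432 − 0.114025·-1.5) / 0.009407 = -0.148639/0.009407 ≈ -15.8.

μ₀ = -15.8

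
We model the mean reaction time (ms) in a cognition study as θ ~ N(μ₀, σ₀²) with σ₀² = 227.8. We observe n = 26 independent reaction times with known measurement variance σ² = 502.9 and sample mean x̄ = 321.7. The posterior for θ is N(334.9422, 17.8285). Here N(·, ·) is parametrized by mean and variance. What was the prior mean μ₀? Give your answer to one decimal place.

The posterior mean is a precision-weighted average: μ_n = (τ₀μ₀ + τ_data·x̄)/(τ₀+τ_data), with τ₀=1/σ₀² and τ_data=n/σ².
Here τ₀ = 1/227.8 = 0.004390 and τ_data = 26/502.9 = 0.051700, so τ_n = 0.056090.
Rearranging for μ₀: μ₀ = (μ_n·τ_n − τ_data·x̄)/τ₀ = (334.9422·0.056090 − 0.051700·321.7) / 0.004390 = 2.155018/0.004390 ≈ 490.9.

μ₀ = 490.9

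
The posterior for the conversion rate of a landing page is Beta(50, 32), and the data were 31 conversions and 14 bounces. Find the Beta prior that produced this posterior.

Beta(19, 18)

Under Beta–binomial conjugacy the posterior parameters are (α+s, β+f).
So α = 50 − 31 = 19 and β = 32 − 14 = 18.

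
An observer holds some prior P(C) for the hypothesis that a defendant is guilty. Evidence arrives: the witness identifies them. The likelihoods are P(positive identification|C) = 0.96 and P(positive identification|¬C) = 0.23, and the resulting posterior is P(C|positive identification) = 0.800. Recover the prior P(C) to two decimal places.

P(C) = 0.49

Bayes' rule in odds form gives O(C|E) = O(C)·[P(E|C)/P(E|¬C)], hence O(C) = O(C|E)/LR.
Posterior odds = 0.800/(1−0.800) = 4.0000. LR = 0.96/0.23 = 4.1739.
Prior odds = 4.0000/4.1739 = 0.9583, so P(C) = 0.9583/(1+0.9583) ≈ 0.49.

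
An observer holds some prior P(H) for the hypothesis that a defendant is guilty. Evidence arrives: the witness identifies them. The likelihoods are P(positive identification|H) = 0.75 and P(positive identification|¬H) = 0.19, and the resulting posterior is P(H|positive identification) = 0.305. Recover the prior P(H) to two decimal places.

Bayes' rule in odds form gives O(H|E) = O(H)·[P(E|H)/P(E|¬H)], hence O(H) = O(H|E)/LR.
Posterior odds = 0.305/(1−0.305) = 0.4388. LR = 0.75/0.19 = 3.9474.
Prior odds = 0.4388/3.9474 = 0.1112, so P(H) = 0.1112/(1+0.1112) ≈ 0.10.

P(H) = 0.10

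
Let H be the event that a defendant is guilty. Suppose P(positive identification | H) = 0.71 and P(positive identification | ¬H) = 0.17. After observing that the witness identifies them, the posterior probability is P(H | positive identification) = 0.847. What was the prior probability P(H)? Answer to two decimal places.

Bayes' rule in odds form gives O(H|E) = O(H)·[P(E|H)/P(E|¬H)], hence O(H) = O(H|E)/LR.
Posterior odds = 0.847/(1−0.847) = 5.5359. LR = 0.71/0.17 = 4.1765.
Prior odds = 5.5359/4.1765 = 1.3255, so P(H) = 1.3255/(1+1.3255) ≈ 0.57.

P(H) = 0.57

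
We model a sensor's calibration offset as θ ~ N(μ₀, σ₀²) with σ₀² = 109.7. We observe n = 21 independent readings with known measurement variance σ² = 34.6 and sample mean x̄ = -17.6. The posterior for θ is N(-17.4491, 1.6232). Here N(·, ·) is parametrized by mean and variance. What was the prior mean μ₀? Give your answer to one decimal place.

μ₀ = -7.4

The posterior mean is a precision-weighted average: μ_n = (τ₀μ₀ + τ_data·x̄)/(τ₀+τ_data), with τ₀=1/σ₀² and τ_data=n/σ².
Here τ₀ = 1/109.7 = 0.009116 and τ_data = 21/34.6 = 0.606936, so τ_n = 0.616052.
Rearranging for μ₀: μ₀ = (μ_n·τ_n − τ_data·x̄)/τ₀ = (-17.4491·0.616052 − 0.606936·-17.6) / 0.009116 = -0.067479/0.009116 ≈ -7.4.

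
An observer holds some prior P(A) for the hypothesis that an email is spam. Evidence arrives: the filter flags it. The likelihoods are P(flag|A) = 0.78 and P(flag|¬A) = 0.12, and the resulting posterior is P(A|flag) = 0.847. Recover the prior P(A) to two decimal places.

P(A) = 0.46

In odds form, posterior odds = prior odds × likelihood ratio, so prior odds = posterior odds ÷ LR.
Posterior odds = 0.847/(1−0.847) = 5.5359. LR = 0.78/0.12 = 6.5000.
Prior odds = 5.5359/6.5000 = 0.8517, so P(A) = 0.8517/(1+0.8517) ≈ 0.46.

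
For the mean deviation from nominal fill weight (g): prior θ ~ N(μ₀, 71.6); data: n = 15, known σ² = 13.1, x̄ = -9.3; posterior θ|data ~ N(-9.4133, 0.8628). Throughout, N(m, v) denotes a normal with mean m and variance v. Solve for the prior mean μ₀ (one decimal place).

With known observation variance, the Normal–Normal posterior has precision τ_n = τ₀ + n/σ² and mean μ_n = (τ₀μ₀ + (n/σ²)x̄)/τ_n.
Here τ₀ = 1/71.6 = 0.013966 and τ_data = 15/13.1 = 1.145038, so τ_n = 1.159004.
Rearranging for μ₀: μ₀ = (μ_n·τ_n − τ_data·x̄)/τ₀ = (-9.4133·1.159004 − 1.145038·-9.3) / 0.013966 = -0.261199/0.013966 ≈ -18.7.

μ₀ = -18.7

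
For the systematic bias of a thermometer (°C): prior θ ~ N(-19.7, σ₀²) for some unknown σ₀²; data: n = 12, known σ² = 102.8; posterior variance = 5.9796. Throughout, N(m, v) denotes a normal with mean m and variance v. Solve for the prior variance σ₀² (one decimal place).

σ₀² = 19.8

Posterior precision equals prior precision plus data precision: 1/σ_n² = 1/σ₀² + n/σ².
So 1/σ₀² = 1/5.9796 − 12/102.8 = 0.167235 − 0.116732 = 0.050503.
Hence σ₀² = 1/0.050503 ≈ 19.8.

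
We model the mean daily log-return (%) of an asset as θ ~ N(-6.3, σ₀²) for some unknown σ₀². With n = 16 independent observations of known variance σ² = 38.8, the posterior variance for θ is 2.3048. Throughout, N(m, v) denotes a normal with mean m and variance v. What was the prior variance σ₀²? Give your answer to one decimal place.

Posterior precision equals prior precision plus data precision: 1/σ_n² = 1/σ₀² + n/σ².
So 1/σ₀² = 1/2.3048 − 16/38.8 = 0.433877 − 0.412371 = 0.021506.
Hence σ₀² = 1/0.021506 ≈ 46.5.

σ₀² = 46.5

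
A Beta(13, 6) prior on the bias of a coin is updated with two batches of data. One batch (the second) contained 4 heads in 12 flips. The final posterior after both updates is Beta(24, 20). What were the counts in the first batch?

Sequential conjugate updates are equivalent to a single update on the pooled data, so total successes = posterior α − prior α and total failures = posterior β − prior β.
Total across both batches: 24−13=11 heads, 20−6=14 tails.
Subtract the second batch: 11−4=7 heads and 14−8=6 tails.

7 heads and 6 tails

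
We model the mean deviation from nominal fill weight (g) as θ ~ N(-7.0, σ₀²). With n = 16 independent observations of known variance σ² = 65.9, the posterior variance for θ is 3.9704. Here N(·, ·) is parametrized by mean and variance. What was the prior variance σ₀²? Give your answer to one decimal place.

σ₀² = 110.2

For the Normal–Normal model with known σ², precisions add: τ_n = τ₀ + n/σ².
So 1/σ₀² = 1/3.9704 − 16/65.9 = 0.251864 − 0.242792 = 0.009072.
Hence σ₀² = 1/0.009072 ≈ 110.2.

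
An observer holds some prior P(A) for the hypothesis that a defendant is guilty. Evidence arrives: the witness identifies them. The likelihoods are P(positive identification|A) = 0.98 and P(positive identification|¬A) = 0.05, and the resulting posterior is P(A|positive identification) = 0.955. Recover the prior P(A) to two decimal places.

Bayes' rule in odds form gives O(A|E) = O(A)·[P(E|A)/P(E|¬A)], hence O(A) = O(A|E)/LR.
Posterior odds = 0.955/(1−0.955) = 21.2222. LR = 0.98/0.05 = 19.6000.
Prior odds = 21.2222/19.6000 = 1.0828, so P(A) = 1.0828/(1+1.0828) ≈ 0.52.

P(A) = 0.52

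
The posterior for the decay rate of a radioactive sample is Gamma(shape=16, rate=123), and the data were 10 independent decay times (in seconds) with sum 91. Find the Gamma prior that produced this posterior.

For an exponential likelihood with a Gamma(α, β) prior on the rate, n observations with total T give posterior Gamma(α+n, β+T).
So α = 16 − 10 = 6 and β = 123 − 91 = 32.

Gamma(shape=6, rate=32)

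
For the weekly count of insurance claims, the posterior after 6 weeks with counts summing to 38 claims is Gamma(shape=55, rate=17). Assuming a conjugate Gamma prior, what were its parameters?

Gamma(shape=17, rate=11)

Gamma–Poisson conjugacy: posterior shape = α + Σxᵢ, posterior rate = β + n.
So α = 55 − 38 = 17 and β = 17 − 6 = 11.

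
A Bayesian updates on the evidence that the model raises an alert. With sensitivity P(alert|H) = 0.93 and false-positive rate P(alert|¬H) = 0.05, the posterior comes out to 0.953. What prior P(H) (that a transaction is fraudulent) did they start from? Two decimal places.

Bayes' rule in odds form gives O(H|E) = O(H)·[P(E|H)/P(E|¬H)], hence O(H) = O(H|E)/LR.
Posterior odds = 0.953/(1−0.953) = 20.2766. LR = 0.93/0.05 = 18.6000.
Prior odds = 20.2766/18.6000 = 1.0901, so P(H) = 1.0901/(1+1.0901) ≈ 0.52.

P(H) = 0.52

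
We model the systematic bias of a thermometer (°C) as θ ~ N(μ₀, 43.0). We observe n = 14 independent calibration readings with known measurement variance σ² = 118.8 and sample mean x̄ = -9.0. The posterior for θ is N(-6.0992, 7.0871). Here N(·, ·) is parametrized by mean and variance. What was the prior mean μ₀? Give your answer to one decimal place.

With known observation variance, the Normal–Normal posterior has precision τ_n = τ₀ + n/σ² and mean μ_n = (τ₀μ₀ + (n/σ²)x̄)/τ_n.
Here τ₀ = 1/43.0 = 0.023256 and τ_data = 14/118.8 = 0.117845, so τ_n = 0.141101.
Rearranging for μ₀: μ₀ = (μ_n·τ_n − τ_data·x̄)/τ₀ = (-6.0992·0.141101 − 0.117845·-9.0) / 0.023256 = 0.200002/0.023256 ≈ 8.6.

μ₀ = 8.6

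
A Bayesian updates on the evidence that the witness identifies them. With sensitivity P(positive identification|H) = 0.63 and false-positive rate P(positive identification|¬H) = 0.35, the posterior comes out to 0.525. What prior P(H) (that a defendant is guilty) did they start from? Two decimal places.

Bayes' rule in odds form gives O(H|E) = O(H)·[P(E|H)/P(E|¬H)], hence O(H) = O(H|E)/LR.
Posterior odds = 0.525/(1−0.525) = 1.1053. LR = 0.63/0.35 = 1.8000.
Prior odds = 1.1053/1.8000 = 0.6141, so P(H) = 0.6141/(1+0.6141) ≈ 0.38.

P(H) = 0.38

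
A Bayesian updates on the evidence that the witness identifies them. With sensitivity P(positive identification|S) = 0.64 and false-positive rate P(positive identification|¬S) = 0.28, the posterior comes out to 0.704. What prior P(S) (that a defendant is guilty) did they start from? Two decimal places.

P(S) = 0.51

Bayes' rule in odds form gives O(S|E) = O(S)·[P(E|S)/P(E|¬S)], hence O(S) = O(S|E)/LR.
Posterior odds = 0.704/(1−0.704) = 2.3784. LR = 0.64/0.28 = 2.2857.
Prior odds = 2.3784/2.2857 = 1.0406, so P(S) = 1.0406/(1+1.0406) ≈ 0.51.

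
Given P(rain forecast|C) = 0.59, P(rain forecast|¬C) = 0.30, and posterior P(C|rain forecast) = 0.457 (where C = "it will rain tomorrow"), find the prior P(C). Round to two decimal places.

P(C) = 0.30

In odds form, posterior odds = prior odds × likelihood ratio, so prior odds = posterior odds ÷ LR.
Posterior odds = 0.457/(1−0.457) = 0.8416. LR = 0.59/0.30 = 1.9667.
Prior odds = 0.8416/1.9667 = 0.4279, so P(C) = 0.4279/(1+0.4279) ≈ 0.30.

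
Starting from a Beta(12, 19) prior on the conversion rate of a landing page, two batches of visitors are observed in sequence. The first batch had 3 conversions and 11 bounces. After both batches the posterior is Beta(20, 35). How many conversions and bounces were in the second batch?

5 conversions and 5 bounces

Because Beta–binomial updating is additive in the counts, the combined data contributed (α_post−α_prior, β_post−β_prior) successes and failures.
Total across both batches: 20−12=8 conversions, 35−19=16 bounces.
Subtract the first batch: 8−3=5 conversions and 16−11=5 bounces.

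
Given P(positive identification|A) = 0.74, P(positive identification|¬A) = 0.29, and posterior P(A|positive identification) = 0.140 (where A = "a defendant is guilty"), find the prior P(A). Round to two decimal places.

P(A) = 0.06

In odds form, posterior odds = prior odds × likelihood ratio, so prior odds = posterior odds ÷ LR.
Posterior odds = 0.140/(1−0.140) = 0.1628. LR = 0.74/0.29 = 2.5517.
Prior odds = 0.1628/2.5517 = 0.0638, so P(A) = 0.0638/(1+0.0638) ≈ 0.06.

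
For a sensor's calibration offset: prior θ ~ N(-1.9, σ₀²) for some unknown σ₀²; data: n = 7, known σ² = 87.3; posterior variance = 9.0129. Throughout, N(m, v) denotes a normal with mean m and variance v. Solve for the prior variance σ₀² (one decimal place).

σ₀² = 32.5

Posterior precision equals prior precision plus data precision: 1/σ_n² = 1/σ₀² + n/σ².
So 1/σ₀² = 1/9.0129 − 7/87.3 = 0.110952 − 0.080183 = 0.030769.
Hence σ₀² = 1/0.030769 ≈ 32.5.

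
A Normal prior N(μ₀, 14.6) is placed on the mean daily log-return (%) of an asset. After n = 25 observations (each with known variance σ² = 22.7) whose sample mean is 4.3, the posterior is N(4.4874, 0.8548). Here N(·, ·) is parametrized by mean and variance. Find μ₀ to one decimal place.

μ₀ = 7.5

The posterior mean is a precision-weighted average: μ_n = (τ₀μ₀ + τ_data·x̄)/(τ₀+τ_data), with τ₀=1/σ₀² and τ_data=n/σ².
Here τ₀ = 1/14.6 = 0.068493 and τ_data = 25/22.7 = 1.101322, so τ_n = 1.169815.
Rearranging for μ₀: μ₀ = (μ_n·τ_n − τ_data·x̄)/τ₀ = (4.4874·1.169815 − 1.101322·4.3) / 0.068493 = 0.513743/0.068493 ≈ 7.5.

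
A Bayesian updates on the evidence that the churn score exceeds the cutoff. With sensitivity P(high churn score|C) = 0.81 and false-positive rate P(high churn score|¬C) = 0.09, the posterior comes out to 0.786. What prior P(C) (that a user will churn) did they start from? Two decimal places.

P(C) = 0.29

Bayes' rule in odds form gives O(C|E) = O(C)·[P(E|C)/P(E|¬C)], hence O(C) = O(C|E)/LR.
Posterior odds = 0.786/(1−0.786) = 3.6729. LR = 0.81/0.09 = 9.0000.
Prior odds = 3.6729/9.0000 = 0.4081, so P(C) = 0.4081/(1+0.4081) ≈ 0.29.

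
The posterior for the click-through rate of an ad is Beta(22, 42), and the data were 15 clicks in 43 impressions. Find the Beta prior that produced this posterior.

Beta(7, 14)

A Beta(a, b) prior with s successes and f failures in binomial data gives a Beta(a+s, b+f) posterior.
Subtract the data counts: 22−15=7, 42−28=14.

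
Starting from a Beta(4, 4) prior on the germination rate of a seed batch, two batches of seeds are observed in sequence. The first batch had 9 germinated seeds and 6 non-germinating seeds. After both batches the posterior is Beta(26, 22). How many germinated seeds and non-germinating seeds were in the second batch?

13 germinated seeds and 12 non-germinating seeds

Sequential conjugate updates are equivalent to a single update on the pooled data, so total successes = posterior α − prior α and total failures = posterior β − prior β.
Total across both batches: 26−4=22 germinated seeds, 22−4=18 non-germinating seeds.
Subtract the first batch: 22−9=13 germinated seeds and 18−6=12 non-germinating seeds.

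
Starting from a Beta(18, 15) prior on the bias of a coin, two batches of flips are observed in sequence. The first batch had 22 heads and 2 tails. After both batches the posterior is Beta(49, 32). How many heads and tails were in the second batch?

9 heads and 15 tails

Because Beta–binomial updating is additive in the counts, the combined data contributed (α_post−α_prior, β_post−β_prior) successes and failures.
Total across both batches: 49−18=31 heads, 32−15=17 tails.
Subtract the first batch: 31−22=9 heads and 17−2=15 tails.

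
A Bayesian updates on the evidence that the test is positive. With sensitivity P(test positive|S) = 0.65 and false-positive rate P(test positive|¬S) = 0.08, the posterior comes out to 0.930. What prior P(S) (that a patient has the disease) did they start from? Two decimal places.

In odds form, posterior odds = prior odds × likelihood ratio, so prior odds = posterior odds ÷ LR.
Posterior odds = 0.930/(1−0.930) = 13.2857. LR = 0.65/0.08 = 8.1250.
Prior odds = 13.2857/8.1250 = 1.6352, so P(S) = 1.6352/(1+1.6352) ≈ 0.62.

P(S) = 0.62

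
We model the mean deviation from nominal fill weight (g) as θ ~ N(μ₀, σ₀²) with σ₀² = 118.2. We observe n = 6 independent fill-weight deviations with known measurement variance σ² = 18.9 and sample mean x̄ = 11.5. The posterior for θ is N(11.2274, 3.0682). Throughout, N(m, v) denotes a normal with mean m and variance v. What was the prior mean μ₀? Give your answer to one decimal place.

The posterior mean is a precision-weighted average: μ_n = (τ₀μ₀ + τ_data·x̄)/(τ₀+τ_data), with τ₀=1/σ₀² and τ_data=n/σ².
Here τ₀ = 1/118.2 = 0.008460 and τ_data = 6/18.9 = 0.317460, so τ_n = 0.325920.
Rearranging for μ₀: μ₀ = (μ_n·τ_n − τ_data·x̄)/τ₀ = (11.2274·0.325920 − 0.317460·11.5) / 0.008460 = 0.008444/0.008460 ≈ 1.0.

μ₀ = 1.0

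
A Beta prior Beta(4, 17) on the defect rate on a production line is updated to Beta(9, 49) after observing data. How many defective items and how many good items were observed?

A Beta(α, β) prior with s successes and f failures in binomial data gives a Beta(α+s, β+f) posterior.
So s = 9 − 4 = 5 and f = 49 − 17 = 32.

5 defective items and 32 good items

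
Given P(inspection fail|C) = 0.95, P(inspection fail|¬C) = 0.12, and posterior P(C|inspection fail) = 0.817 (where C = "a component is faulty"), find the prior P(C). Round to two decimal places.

P(C) = 0.36

In odds form, posterior odds = prior odds × likelihood ratio, so prior odds = posterior odds ÷ LR.
Posterior odds = 0.817/(1−0.817) = 4.4645. LR = 0.95/0.12 = 7.9167.
Prior odds = 4.4645/7.9167 = 0.5639, so P(C) = 0.5639/(1+0.5639) ≈ 0.36.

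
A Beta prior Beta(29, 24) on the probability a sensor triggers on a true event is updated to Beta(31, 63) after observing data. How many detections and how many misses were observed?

2 detections and 39 misses

A Beta(a, b) prior with s successes and f failures in binomial data gives a Beta(a+s, b+f) posterior.
So s = 31 − 29 = 2 and f = 63 − 24 = 39.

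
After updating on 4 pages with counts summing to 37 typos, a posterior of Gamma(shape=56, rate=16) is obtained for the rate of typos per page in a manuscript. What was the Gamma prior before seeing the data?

Gamma–Poisson conjugacy: posterior shape = α + Σxᵢ, posterior rate = β + n.
So α = 56 − 37 = 19 and β = 16 − 4 = 12.

Gamma(shape=19, rate=12)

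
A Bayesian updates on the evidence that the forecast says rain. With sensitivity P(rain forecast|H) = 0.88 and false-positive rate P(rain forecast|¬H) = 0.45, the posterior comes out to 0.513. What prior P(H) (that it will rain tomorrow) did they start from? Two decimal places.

P(H) = 0.35

Bayes' rule in odds form gives O(H|E) = O(H)·[P(E|H)/P(E|¬H)], hence O(H) = O(H|E)/LR.
Posterior odds = 0.513/(1−0.513) = 1.0534. LR = 0.88/0.45 = 1.9556.
Prior odds = 1.0534/1.9556 = 0.5387, so P(H) = 0.5387/(1+0.5387) ≈ 0.35.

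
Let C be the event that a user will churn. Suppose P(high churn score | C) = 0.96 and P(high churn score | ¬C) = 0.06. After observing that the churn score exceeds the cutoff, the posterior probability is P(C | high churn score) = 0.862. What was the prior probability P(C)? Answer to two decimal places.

P(C) = 0.28

Bayes' rule in odds form gives O(C|E) = O(C)·[P(E|C)/P(E|¬C)], hence O(C) = O(C|E)/LR.
Posterior odds = 0.862/(1−0.862) = 6.2464. LR = 0.96/0.06 = 16.0000.
Prior odds = 6.2464/16.0000 = 0.3904, so P(C) = 0.3904/(1+0.3904) ≈ 0.28.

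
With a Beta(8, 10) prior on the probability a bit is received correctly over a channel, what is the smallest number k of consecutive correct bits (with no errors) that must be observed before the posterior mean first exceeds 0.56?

k = 5

After k correct bits and 0 errors the posterior is Beta(8+k, 10), with mean (8+k)/(8+10+k).
Set (8+k)/(18+k) > 0.56 and solve: k > (0.56·18 − 8)/(1 − 0.56) = 4.727.
The smallest integer exceeding 4.727 is 5, and checking k=5: (13)/(23) = 0.5652 > 0.56.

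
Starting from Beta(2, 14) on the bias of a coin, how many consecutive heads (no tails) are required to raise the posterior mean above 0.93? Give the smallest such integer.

k = 185

After k heads and 0 tails the posterior is Beta(2+k, 14), with mean (2+k)/(2+14+k).
Set (2+k)/(16+k) > 0.93 and solve: k > (0.93·16 − 2)/(1 − 0.93) = 184.000.
The smallest integer exceeding 184.000 is 185, and checking k=185: (187)/(201) = 0.9303 > 0.93.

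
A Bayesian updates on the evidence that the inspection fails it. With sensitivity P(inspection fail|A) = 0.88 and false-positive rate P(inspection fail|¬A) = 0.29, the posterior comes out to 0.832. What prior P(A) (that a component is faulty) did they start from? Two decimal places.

P(A) = 0.62

In odds form, posterior odds = prior odds × likelihood ratio, so prior odds = posterior odds ÷ LR.
Posterior odds = 0.832/(1−0.832) = 4.9524. LR = 0.88/0.29 = 3.0345.
Prior odds = 4.9524/3.0345 = 1.6320, so P(A) = 1.6320/(1+1.6320) ≈ 0.62.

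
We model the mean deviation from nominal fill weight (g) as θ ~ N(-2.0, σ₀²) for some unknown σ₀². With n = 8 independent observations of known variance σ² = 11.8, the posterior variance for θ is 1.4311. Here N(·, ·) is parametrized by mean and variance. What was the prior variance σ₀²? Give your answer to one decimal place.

For the Normal–Normal model with known σ², precisions add: τ_n = τ₀ + n/σ².
So 1/σ₀² = 1/1.4311 − 8/11.8 = 0.698763 − 0.677966 = 0.020797.
Hence σ₀² = 1/0.020797 ≈ 48.1.

σ₀² = 48.1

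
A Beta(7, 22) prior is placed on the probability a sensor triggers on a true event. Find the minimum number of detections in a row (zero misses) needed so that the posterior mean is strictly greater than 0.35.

k = 5

After k detections and 0 misses the posterior is Beta(7+k, 22), with mean (7+k)/(7+22+k).
Set (7+k)/(29+k) > 0.35 and solve: k > (0.35·29 − 7)/(1 − 0.35) = 4.846.
The smallest integer exceeding 4.846 is 5.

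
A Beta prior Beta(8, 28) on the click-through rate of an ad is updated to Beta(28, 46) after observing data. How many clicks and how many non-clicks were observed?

20 clicks and 18 non-clicks

Beta is conjugate to the binomial likelihood: posterior = Beta(α+s, β+f).
So s = 28 − 8 = 20 and f = 46 − 28 = 18.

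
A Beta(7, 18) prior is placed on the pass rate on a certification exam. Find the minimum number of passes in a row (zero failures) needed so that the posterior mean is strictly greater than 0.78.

k = 57

After k passes and 0 failures the posterior is Beta(7+k, 18), with mean (7+k)/(7+18+k).
Set (7+k)/(25+k) > 0.78 and solve: k > (0.78·25 − 7)/(1 − 0.78) = 56.818.
The smallest integer exceeding 56.818 is 57.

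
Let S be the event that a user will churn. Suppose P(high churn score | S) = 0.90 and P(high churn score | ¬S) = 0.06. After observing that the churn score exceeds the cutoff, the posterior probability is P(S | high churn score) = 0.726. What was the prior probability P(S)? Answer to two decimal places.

P(S) = 0.15

In odds form, posterior odds = prior odds × likelihood ratio, so prior odds = posterior odds ÷ LR.
Posterior odds = 0.726/(1−0.726) = 2.6496. LR = 0.90/0.06 = 15.0000.
Prior odds = 2.6496/15.0000 = 0.1766, so P(S) = 0.1766/(1+0.1766) ≈ 0.15.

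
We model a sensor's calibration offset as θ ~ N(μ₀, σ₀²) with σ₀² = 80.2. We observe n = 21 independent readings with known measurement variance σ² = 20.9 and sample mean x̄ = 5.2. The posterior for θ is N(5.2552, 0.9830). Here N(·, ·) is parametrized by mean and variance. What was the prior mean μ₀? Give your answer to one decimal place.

With known observation variance, the Normal–Normal posterior has precision τ_n = τ₀ + n/σ² and mean μ_n = (τ₀μ₀ + (n/σ²)x̄)/τ_n.
Here τ₀ = 1/80.2 = 0.012469 and τ_data = 21/20.9 = 1.004785, so τ_n = 1.017254.
Rearranging for μ₀: μ₀ = (μ_n·τ_n − τ_data·x̄)/τ₀ = (5.2552·1.017254 − 1.004785·5.2) / 0.012469 = 0.120991/0.012469 ≈ 9.7.

μ₀ = 9.7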